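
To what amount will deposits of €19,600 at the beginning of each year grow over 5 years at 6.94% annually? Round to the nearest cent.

€120,392.64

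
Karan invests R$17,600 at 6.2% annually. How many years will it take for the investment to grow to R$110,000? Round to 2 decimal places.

30.46 years

n = ln(110000/17600) / ln(1+0.062) = ln(6.25000) / 0.060154 = 30.4649 years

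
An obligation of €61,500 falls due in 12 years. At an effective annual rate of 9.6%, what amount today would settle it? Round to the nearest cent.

€20,471.44

PV = FV·(1+i)^(−n) = 61,500 × 0.332869 = 20,471.4434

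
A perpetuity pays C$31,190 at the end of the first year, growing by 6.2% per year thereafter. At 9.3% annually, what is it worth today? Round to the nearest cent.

C$1,006,129.03

PV = D₁/(r − g) = 31190/(0.093 − 0.062) = 1,006,129.0323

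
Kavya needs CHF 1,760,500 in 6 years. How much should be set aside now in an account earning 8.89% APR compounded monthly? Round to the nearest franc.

i = 0.0889/12 = 0.00740833 per month; n = 6·12 = 72.
PV = FV·(1+i)^(−n) = 1,760,500 × 0.587762 = 1,034,754.2488

CHF 1,034,754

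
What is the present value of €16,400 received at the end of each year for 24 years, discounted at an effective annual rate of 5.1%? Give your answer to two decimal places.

PV = PMT · [1 − (1+i)^(−n)] / i = 16400 · 13.665405 = 224,112.6487

€224,112.65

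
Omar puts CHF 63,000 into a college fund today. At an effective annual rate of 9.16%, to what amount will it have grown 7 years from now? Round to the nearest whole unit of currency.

CHF 116,355

FV = PV·(1+i)^n = 63,000 × 1.846906 = 116,355.0504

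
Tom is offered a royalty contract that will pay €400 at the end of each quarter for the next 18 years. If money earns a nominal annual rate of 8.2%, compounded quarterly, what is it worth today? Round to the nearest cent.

€14,985.62

Periodic rate i = 0.082/4 = 0.0205; n = 18 × 4 = 72 periods.
PV = 400 × [1 − (1+0.0205)^(−72)] / 0.0205 = 400 × 37.464057 = 14,985.6226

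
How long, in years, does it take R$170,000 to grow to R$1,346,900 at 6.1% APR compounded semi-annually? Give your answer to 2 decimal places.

34.45 years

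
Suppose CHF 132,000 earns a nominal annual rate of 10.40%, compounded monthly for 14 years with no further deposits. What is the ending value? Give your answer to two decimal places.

Periodic rate i = 0.104/12 = 0.00866667; n = 14 × 12 = 168 periods.
FV = 132,000 × (1 + 0.00866667)^168 = 562,577.4468

CHF 562,577.45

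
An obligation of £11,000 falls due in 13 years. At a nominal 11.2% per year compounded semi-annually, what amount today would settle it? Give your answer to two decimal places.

£2,667.66

i = 0.112/2 = 0.056 per half-year; n = 13·2 = 26.
Discount factor = (1+0.056)^(−26) = 0.242515; PV = 11,000 × 0.242515 = 2,667.6621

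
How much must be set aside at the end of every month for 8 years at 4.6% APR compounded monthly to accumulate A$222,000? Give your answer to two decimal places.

Periodic rate i = 0.046/12 = 0.00383333; n = 8 × 12 = 96 periods.
PMT = 222000 / ( [(1+0.00383333)^96 − 1] / 0.00383333 ) = 222000 / 115.780669 = 1,917.4185

A$1,917.42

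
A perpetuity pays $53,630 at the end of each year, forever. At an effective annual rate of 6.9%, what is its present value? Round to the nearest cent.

$777,246.38

PV = C/r = 53630/0.069 = 777,246.3768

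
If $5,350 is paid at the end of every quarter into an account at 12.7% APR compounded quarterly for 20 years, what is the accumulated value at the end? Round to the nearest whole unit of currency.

$1,885,344

i = 0.127/4 = 0.03175 per quarter; n = 20·4 = 80.
Accumulation factor s(80|0.03175) = 352.400721; FV = 5350 × 352.400721 = 1,885,343.8592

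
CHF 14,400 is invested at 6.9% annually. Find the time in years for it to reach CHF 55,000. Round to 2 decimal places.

20.08 years

n = ln(55000/14400) / ln(1+0.069) = ln(3.81944) / 0.066724 = 20.0844 years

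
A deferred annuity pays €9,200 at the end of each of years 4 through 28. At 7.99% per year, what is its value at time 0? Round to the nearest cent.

€78,048.95

Value one period before first payment (t=3): 9200 × [1 − (1+0.0799)^(−25)] / 0.0799 = 9200 × 10.683901 = 98,291.8885
Discount back 3 years: 98,291.8885 × (1+0.0799)^(−3) = 98,291.8885 × 0.794053 = 78,048.9483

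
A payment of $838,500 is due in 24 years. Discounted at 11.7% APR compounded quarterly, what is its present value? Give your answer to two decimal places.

With 4 periods per year: i = 0.02925, n = 96.
PV = 838,500 / (1 + 0.02925)^96 = 838,500 / 15.922236 = 52,662.2006

$52,662.20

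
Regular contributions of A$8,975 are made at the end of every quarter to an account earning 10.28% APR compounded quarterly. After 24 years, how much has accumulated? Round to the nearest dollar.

With 4 periods per year: i = 0.0257, n = 96.
Accumulation factor s(96|0.0257) = 405.742268; FV = 8975 × 405.742268 = 3,641,536.8585

A$3,641,537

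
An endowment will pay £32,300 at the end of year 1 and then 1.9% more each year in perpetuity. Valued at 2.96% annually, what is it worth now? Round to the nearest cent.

£3,047,169.81

PV = D₁/(r − g) = 32300/(0.0296 − 0.019) = 3,047,169.8113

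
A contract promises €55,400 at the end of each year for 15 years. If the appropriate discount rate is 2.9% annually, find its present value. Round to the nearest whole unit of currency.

€666,171

PV = 55400 × [1 − (1+0.029)^(−15)] / 0.029 = 55400 × 12.024743 = 666,170.7591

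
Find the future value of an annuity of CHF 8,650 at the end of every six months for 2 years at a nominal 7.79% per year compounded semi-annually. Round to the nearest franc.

CHF 36,675

With 2 periods per year: i = 0.03895, n = 4.
FV = 8650 × [(1+0.03895)^4 − 1] / 0.03895 = 8650 × 4.239828 = 36,674.5079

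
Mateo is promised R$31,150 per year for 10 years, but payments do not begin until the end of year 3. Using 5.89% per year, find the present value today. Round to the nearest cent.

R$205,540.55

PV at t=2 (ordinary 10-year annuity): 31150 × a(10|0.0589) = 31150 × 7.398597 = 230,466.2891
Discount back 2 years: 230,466.2891 × (1+0.0589)^(−2) = 230,466.2891 × 0.891846 = 205,540.5491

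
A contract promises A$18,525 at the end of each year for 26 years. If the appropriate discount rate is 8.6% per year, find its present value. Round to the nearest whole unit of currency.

PV = 18525 × [1 − (1+0.086)^(−26)] / 0.086 = 18525 × 10.266694 = 190,190.5057

A$190,191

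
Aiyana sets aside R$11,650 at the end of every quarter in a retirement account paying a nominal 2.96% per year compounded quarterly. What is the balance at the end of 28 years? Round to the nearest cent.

With 4 periods per year: i = 0.0074, n = 112.
FV = 11650 × [(1+0.0074)^112 − 1] / 0.0074 = 11650 × 173.458021 = 2,020,785.9487

R$2,020,785.95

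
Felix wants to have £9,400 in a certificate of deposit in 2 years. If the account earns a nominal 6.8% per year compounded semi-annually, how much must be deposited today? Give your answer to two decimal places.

Periodic rate i = 0.068/2 = 0.034; n = 2 × 2 = 4 periods.
PV = 9,400 / (1 + 0.034)^4 = 9,400 / 1.143095 = 8,223.2917

£8,223.29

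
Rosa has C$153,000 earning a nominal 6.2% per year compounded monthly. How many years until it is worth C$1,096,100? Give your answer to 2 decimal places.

31.84 years

Periodic rate i = 0.062/12 = 0.00516667.
n = ln(1.0961e+06/153000) / ln(1+0.00516667) = ln(7.16405) / 0.005153 = 382.0951 months
= 382.0951/12 years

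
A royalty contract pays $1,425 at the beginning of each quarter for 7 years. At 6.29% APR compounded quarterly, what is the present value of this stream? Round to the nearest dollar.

Periodic rate i = 0.0629/4 = 0.015725; n = 7 × 4 = 28 periods.
PV = 1425 × [1 − (1+0.015725)^(−28)] / 0.015725 × (1+i) = 1425 × 22.862512 = 32,579.0792
(annuity-due: payments at period start, so ×(1+i).)

$32,579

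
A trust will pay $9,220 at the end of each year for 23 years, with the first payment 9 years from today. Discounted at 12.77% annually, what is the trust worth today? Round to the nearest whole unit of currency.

$25,865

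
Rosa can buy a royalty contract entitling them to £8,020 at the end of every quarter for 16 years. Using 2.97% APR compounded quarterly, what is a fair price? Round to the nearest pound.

With 4 periods per year: i = 0.007425, n = 64.
Annuity factor a(64|0.007425) = 50.794189; PV = 8020 × 50.794189 = 407,369.3936

£407,369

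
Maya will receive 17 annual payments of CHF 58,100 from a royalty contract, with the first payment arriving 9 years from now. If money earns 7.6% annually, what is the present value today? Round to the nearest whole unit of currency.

CHF 302,988

PV at t=8 (ordinary 17-year annuity): 58100 × a(17|0.076) = 58100 × 9.370175 = 544,407.1887
Discount back 8 years: 544,407.1887 × (1+0.076)^(−8) = 544,407.1887 × 0.556547 = 302,988.1760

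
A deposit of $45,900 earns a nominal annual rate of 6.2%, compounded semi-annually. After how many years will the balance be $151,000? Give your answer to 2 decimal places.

19.50 years

Periodic rate i = 0.062/2 = 0.031.
(1+i)^n = 151000/45900 = 3.28976, so n = ln 3.28976 / ln 1.031 = 39.0058 half-years
= 39.0058/2 years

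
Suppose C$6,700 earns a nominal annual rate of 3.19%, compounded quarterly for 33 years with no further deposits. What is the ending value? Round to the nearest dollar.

Periodic rate i = 0.0319/4 = 0.007975; n = 33 × 4 = 132 periods.
FV = 6,700 × (1 + 0.007975)^132 = 19,118.0338

C$19,118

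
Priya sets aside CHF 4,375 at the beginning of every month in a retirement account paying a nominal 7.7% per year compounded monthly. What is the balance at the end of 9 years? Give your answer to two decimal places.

CHF 682,956.68

i = 0.077/12 = 0.00641667 per month; n = 9·12 = 108.
Accumulation factor s(108|0.00641667) × (1+i) = 156.104383; FV = 4375 × 156.104383 = 682,956.6765
Payments are at the start of each period, so multiply by (1+i).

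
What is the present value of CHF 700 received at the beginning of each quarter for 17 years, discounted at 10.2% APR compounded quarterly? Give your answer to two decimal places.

CHF 23,070.93

i = 0.102/4 = 0.0255 per quarter; n = 17·4 = 68.
PV = PMT · [1 − (1+i)^(−n)] / i × (1+i) = 700 · 32.958466 = 23,070.9264
(Beginning-of-period payments → annuity-due factor ×(1+i).)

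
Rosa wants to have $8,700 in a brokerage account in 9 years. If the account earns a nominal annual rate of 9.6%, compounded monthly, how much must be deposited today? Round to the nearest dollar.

$3,679

Periodic rate i = 0.096/12 = 0.008; n = 9 × 12 = 108 periods.
PV = 8,700 / (1 + 0.008)^108 = 8,700 / 2.364490 = 3,679.4405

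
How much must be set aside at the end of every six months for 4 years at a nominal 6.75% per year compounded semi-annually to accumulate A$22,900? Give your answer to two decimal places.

Periodic rate i = 0.0675/2 = 0.03375; n = 4 × 2 = 8 periods.
FV-annuity factor = 9.011552; PMT = 22900 / 9.011552 = 2,541.1826

A$2,541.18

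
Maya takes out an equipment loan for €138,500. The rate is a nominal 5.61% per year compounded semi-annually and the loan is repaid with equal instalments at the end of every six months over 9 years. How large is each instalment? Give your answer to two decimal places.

Periodic rate i = 0.0561/2 = 0.02805; n = 9 × 2 = 18 periods.
PMT = 138500 / ( [1 − (1+0.02805)^(−18)] / 0.02805 ) = 138500 / 13.983021 = 9,904.8694

€9,904.87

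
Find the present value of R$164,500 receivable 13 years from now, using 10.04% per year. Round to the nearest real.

R$47,425

Discount factor = (1+0.1004)^(−13) = 0.288299; PV = 164,500 × 0.288299 = 47,425.1092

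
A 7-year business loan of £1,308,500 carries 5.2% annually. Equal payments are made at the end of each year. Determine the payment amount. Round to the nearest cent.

PMT = 1.3085e+06 / ( [1 − (1+0.052)^(−7)] / 0.052 ) = 1.3085e+06 / 5.744666 = 227,776.5122

£227,776.51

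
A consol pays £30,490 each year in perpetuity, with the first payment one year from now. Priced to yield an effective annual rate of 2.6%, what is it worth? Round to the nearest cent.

£1,172,692.31

PV = PMT / i = 30490 / 0.026 = 1,172,692.3077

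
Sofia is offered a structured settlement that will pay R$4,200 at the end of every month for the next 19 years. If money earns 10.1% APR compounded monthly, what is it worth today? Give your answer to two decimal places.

R$425,187.91

i = 0.101/12 = 0.00841667 per month; n = 19·12 = 228.
PV = 4200 × [1 − (1+0.00841667)^(−228)] / 0.00841667 = 4200 × 101.235216 = 425,187.9077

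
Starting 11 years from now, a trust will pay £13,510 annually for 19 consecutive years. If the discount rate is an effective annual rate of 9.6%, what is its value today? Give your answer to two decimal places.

PV at t=10 (ordinary 19-year annuity): 13510 × a(19|0.096) = 13510 × 8.591392 = 116,069.7052
PV₀ = 116,069.7052 / (1+0.096)^10 = 116,069.7052 / 2.500953 = 46,410.1893

£46,410.19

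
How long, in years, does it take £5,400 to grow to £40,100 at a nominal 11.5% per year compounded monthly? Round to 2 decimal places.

17.52 years

Periodic rate i = 0.115/12 = 0.00958333.
n = ln(40100/5400) / ln(1+0.00958333) = ln(7.42593) / 0.009538 = 210.2159 months
= 210.2159/12 years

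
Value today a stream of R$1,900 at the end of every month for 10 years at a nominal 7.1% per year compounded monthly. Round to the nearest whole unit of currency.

Periodic rate i = 0.071/12 = 0.00591667; n = 10 × 12 = 120 periods.
Annuity factor a(120|0.00591667) = 85.745260; PV = 1900 × 85.745260 = 162,915.9946

R$162,916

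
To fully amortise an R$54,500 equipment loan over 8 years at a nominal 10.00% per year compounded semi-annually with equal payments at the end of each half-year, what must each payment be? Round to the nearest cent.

R$5,028.71

With 2 periods per year: i = 0.05, n = 16.
PMT = 54500 / ( [1 − (1+0.05)^(−16)] / 0.05 ) = 54500 / 10.837770 = 5,028.7100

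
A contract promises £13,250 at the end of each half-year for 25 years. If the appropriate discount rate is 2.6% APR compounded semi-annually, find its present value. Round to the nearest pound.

£484,912

With 2 periods per year: i = 0.013, n = 50.
PV = PMT · [1 − (1+i)^(−n)] / i = 13250 · 36.597148 = 484,912.2118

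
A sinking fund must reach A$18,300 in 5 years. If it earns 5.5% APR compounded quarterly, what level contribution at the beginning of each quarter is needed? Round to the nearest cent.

Periodic rate i = 0.055/4 = 0.01375; n = 5 × 4 = 20 periods.
PMT = 18300 / ( [(1+0.01375)^20 − 1] / 0.01375 × (1+i) ) = 18300 / 23.155267 = 790.3170

A$790.32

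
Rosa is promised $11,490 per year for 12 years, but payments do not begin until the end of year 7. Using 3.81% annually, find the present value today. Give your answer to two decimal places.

$87,121.09

PV at t=6 (ordinary 12-year annuity): 11490 × a(12|0.0381) = 11490 × 9.489393 = 109,033.1215
PV₀ = 109,033.1215 / (1+0.0381)^6 = 109,033.1215 / 1.251512 = 87,121.0898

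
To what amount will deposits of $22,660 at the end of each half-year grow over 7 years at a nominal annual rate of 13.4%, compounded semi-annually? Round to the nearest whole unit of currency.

$500,260

i = 0.134/2 = 0.067 per half-year; n = 7·2 = 14.
FV = 22660 × [(1+0.067)^14 − 1] / 0.067 = 22660 × 22.076786 = 500,259.9759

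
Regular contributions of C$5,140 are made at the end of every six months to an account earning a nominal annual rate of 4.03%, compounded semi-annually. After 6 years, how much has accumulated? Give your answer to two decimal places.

C$68,996.32

Periodic rate i = 0.0403/2 = 0.02015; n = 6 × 2 = 12 periods.
FV = PMT · [(1+i)^n − 1] / i = 5140 · 13.423408 = 68,996.3192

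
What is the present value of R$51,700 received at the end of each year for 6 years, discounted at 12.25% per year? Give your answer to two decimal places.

PV = 51700 × [1 − (1+0.1225)^(−6)] / 0.1225 = 51700 × 4.082461 = 211,063.2121

R$211,063.21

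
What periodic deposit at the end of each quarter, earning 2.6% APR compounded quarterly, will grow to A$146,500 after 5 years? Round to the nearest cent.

i = 0.026/4 = 0.0065 per quarter; n = 5·4 = 20.
FV-annuity factor = 21.284524; PMT = 146500 / 21.284524 = 6,882.9353

A$6,882.94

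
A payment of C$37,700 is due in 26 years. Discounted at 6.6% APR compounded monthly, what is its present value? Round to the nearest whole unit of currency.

C$6,810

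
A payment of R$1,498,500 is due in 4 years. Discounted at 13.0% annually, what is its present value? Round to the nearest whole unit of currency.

Discount factor = (1+0.13)^(−4) = 0.613319; PV = 1,498,500 × 0.613319 = 919,058.1134

R$919,058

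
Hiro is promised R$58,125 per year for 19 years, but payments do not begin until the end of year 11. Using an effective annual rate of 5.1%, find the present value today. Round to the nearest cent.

PV at t=10 (ordinary 19-year annuity): 58125 × a(19|0.051) = 58125 × 11.987435 = 696,769.6724
PV₀ = 696,769.6724 / (1+0.051)^10 = 696,769.6724 / 1.644475 = 423,703.5268

R$423,703.53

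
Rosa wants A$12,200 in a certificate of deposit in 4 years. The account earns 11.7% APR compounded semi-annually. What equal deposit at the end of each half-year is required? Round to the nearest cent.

A$1,239.29

i = 0.117/2 = 0.0585 per half-year; n = 4·2 = 8.
PMT = 12200 / ( [(1+0.0585)^8 − 1] / 0.0585 ) = 12200 / 9.844335 = 1,239.2914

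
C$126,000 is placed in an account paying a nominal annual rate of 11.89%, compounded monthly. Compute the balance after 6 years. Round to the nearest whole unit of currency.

i = 0.1189/12 = 0.00990833 per month; n = 6·12 = 72.
126,000 × (1+0.00990833)^72 = 126,000 × 2.033765 = 256,254.4198

C$256,254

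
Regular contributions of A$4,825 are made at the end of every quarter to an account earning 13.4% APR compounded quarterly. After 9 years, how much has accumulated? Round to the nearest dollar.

A$327,631

i = 0.134/4 = 0.0335 per quarter; n = 9·4 = 36.
FV = 4825 × [(1+0.0335)^36 − 1] / 0.0335 = 4825 × 67.902797 = 327,630.9949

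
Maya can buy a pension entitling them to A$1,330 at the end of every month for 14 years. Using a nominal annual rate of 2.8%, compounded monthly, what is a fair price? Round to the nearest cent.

A$184,672.75

With 12 periods per year: i = 0.00233333, n = 168.
Annuity factor a(168|0.00233333) = 138.851689; PV = 1330 × 138.851689 = 184,672.7459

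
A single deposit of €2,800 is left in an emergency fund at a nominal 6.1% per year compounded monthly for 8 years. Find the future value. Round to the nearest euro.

€4,556

Periodic rate i = 0.061/12 = 0.00508333; n = 8 × 12 = 96 periods.
FV = PV·(1+i)^n = 2,800 × 1.627042 = 4,555.7186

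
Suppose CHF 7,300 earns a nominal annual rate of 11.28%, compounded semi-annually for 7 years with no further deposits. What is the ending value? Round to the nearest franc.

i = 0.1128/2 = 0.0564 per half-year; n = 7·2 = 14.
FV = 7,300 × (1 + 0.0564)^14 = 15,736.9424

CHF 15,737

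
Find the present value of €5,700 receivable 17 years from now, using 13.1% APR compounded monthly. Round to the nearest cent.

With 12 periods per year: i = 0.0109167, n = 204.
PV = FV·(1+i)^(−n) = 5,700 × 0.109161 = 622.2173

€622.22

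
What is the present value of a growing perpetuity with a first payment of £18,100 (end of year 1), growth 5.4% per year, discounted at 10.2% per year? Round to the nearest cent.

PV = PMT / (i − g) = 18100 / (0.102 − 0.054) = 18100 / 0.048000 = 377,083.3333

£377,083.33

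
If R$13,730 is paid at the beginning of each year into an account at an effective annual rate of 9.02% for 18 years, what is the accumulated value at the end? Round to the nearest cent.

Accumulation factor s(18|0.0902) × (1+i) = 45.115476; FV = 13730 × 45.115476 = 619,435.4869
Payments are at the start of each period, so multiply by (1+i).

R$619,435.49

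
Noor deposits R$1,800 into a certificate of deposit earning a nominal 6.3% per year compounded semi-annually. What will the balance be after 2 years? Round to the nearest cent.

R$2,037.74

Periodic rate i = 0.063/2 = 0.0315; n = 2 × 2 = 4 periods.
1,800 × (1+0.0315)^4 = 1,800 × 1.132080 = 2,037.7431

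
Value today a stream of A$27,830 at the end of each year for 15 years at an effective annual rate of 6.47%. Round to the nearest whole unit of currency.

Annuity factor a(15|0.0647) = 9.420817; PV = 27830 × 9.420817 = 262,181.3278

A$262,181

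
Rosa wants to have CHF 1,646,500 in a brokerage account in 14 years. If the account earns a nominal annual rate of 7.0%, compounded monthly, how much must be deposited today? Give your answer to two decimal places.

i = 0.07/12 = 0.00583333 per month; n = 14·12 = 168.
PV = 1,646,500 / (1 + 0.00583333)^168 = 1,646,500 / 2.656881 = 619,711.6987

CHF 619,711.70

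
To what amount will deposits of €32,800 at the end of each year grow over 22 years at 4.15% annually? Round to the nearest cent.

€1,143,074.47

Accumulation factor s(22|0.0415) = 34.849831; FV = 32800 × 34.849831 = 1,143,074.4673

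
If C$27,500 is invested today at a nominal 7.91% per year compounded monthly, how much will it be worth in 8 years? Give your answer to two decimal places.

C$51,671.66

i = 0.0791/12 = 0.00659167 per month; n = 8·12 = 96.
FV = PV·(1+i)^n = 27,500 × 1.878970 = 51,671.6627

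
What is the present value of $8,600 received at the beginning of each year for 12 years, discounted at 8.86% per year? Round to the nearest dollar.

$67,514

Annuity factor a(12|0.0886) × (1+i) = 7.850446; PV = 8600 × 7.850446 = 67,513.8326
(annuity-due: payments at period start, so ×(1+i).)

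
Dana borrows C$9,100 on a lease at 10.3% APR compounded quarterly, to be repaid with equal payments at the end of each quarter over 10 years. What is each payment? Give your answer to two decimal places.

C$367.10

With 4 periods per year: i = 0.02575, n = 40.
Annuity-PV factor = 24.788658; PMT = 9100 / 24.788658 = 367.1034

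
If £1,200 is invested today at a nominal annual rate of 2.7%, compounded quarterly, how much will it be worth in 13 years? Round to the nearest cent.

Periodic rate i = 0.027/4 = 0.00675; n = 13 × 4 = 52 periods.
FV = 1,200 × (1 + 0.00675)^52 = 1,702.5757

£1,702.58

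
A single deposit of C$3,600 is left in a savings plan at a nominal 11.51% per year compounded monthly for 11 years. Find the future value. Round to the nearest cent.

C$12,692.36

i = 0.1151/12 = 0.00959167 per month; n = 11·12 = 132.
FV = PV·(1+i)^n = 3,600 × 3.525656 = 12,692.3619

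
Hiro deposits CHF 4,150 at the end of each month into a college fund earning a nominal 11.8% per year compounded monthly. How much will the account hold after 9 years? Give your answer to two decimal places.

With 12 periods per year: i = 0.00983333, n = 108.
Accumulation factor s(108|0.00983333) = 190.900197; FV = 4150 × 190.900197 = 792,235.8172

CHF 792,235.82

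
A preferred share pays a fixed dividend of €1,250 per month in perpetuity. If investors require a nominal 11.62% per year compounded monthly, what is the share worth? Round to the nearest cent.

Periodic rate i = 0.1162/12 = 0.00968333.
PV = C/r = 1250/0.00968333 = 129,087.7797

€129,087.78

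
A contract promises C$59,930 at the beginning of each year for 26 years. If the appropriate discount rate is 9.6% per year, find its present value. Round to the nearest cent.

C$621,089.23

PV = 59930 × [1 − (1+0.096)^(−26)] / 0.096 × (1+i) = 59930 × 10.363578 = 621,089.2333
(Beginning-of-period payments → annuity-due factor ×(1+i).)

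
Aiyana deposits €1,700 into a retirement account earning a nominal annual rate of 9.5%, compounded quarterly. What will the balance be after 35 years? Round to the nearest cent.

Periodic rate i = 0.095/4 = 0.02375; n = 35 × 4 = 140 periods.
FV = PV·(1+i)^n = 1,700 × 26.739179 = 45,456.6042

€45,456.60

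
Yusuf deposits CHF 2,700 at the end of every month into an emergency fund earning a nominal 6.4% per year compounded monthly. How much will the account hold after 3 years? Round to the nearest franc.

Periodic rate i = 0.064/12 = 0.00533333; n = 3 × 12 = 36 periods.
FV = PMT · [(1+i)^n − 1] / i = 2700 · 39.572343 = 106,845.3263

CHF 106,845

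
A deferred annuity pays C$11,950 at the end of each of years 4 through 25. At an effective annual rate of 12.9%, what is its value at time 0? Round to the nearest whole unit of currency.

C$59,911

Value one period before first payment (t=3): 11950 × [1 − (1+0.129)^(−22)] / 0.129 = 11950 × 7.214729 = 86,216.0071
Discount back 3 years: 86,216.0071 × (1+0.129)^(−3) = 86,216.0071 × 0.694893 = 59,910.9326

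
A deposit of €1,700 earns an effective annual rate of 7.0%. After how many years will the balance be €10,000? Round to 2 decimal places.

26.19 years

n = ln(10000/1700) / ln(1+0.07) = ln(5.88235) / 0.067659 = 26.1897 years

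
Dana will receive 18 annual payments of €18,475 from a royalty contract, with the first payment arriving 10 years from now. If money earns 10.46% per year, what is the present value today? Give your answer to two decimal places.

Value one period before first payment (t=9): 18475 × [1 − (1+0.1046)^(−18)] / 0.1046 = 18475 × 7.965167 = 147,156.4654
Discount back 9 years: 147,156.4654 × (1+0.1046)^(−9) = 147,156.4654 × 0.408465 = 60,108.2381

€60,108.24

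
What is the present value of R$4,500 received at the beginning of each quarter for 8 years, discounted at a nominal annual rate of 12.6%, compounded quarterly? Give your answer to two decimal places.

R$92,736.63

With 4 periods per year: i = 0.0315, n = 32.
Annuity factor a(32|0.0315) × (1+i) = 20.608140; PV = 4500 × 20.608140 = 92,736.6319
Payments are at the start of each period, so multiply by (1+i).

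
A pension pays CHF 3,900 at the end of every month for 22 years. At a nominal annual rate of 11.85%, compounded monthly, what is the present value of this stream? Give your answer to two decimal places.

CHF 365,433.07

With 12 periods per year: i = 0.009875, n = 264.
Annuity factor a(264|0.009875) = 93.700788; PV = 3900 × 93.700788 = 365,433.0742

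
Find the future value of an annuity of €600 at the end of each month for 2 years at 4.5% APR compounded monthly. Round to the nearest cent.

€15,038.42

Periodic rate i = 0.045/12 = 0.00375; n = 2 × 12 = 24 periods.
Accumulation factor s(24|0.00375) = 25.064031; FV = 600 × 25.064031 = 15,038.4188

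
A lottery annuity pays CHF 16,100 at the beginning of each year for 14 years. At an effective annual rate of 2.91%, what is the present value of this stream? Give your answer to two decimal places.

PV = 16100 × [1 − (1+0.0291)^(−14)] / 0.0291 × (1+i) = 16100 × 11.696428 = 188,312.4951
Payments are at the start of each period, so multiply by (1+i).

CHF 188,312.50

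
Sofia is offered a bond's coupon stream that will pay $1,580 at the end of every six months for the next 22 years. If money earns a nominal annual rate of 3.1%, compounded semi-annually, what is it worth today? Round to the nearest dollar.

With 2 periods per year: i = 0.0155, n = 44.
PV = 1580 × [1 − (1+0.0155)^(−44)] / 0.0155 = 1580 × 31.725369 = 50,126.0832

$50,126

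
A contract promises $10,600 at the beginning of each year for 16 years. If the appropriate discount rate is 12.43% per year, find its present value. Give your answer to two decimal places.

$81,167.93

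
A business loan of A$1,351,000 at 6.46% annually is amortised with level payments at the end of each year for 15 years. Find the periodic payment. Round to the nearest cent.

PMT = 1.351e+06 / ( [1 − (1+0.0646)^(−15)] / 0.0646 ) = 1.351e+06 / 9.426878 = 143,313.6214

A$143,313.62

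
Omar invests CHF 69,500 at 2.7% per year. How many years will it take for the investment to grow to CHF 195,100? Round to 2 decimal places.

38.74 years

n = ln(195100/69500) / ln(1+0.027) = ln(2.80719) / 0.026642 = 38.7429 years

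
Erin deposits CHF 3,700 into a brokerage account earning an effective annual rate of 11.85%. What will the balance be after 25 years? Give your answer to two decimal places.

CHF 60,827.71

3,700 × (1+0.1185)^25 = 3,700 × 16.439920 = 60,827.7055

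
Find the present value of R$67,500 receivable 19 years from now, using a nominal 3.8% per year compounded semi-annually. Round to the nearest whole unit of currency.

i = 0.038/2 = 0.019 per half-year; n = 19·2 = 38.
Discount factor = (1+0.019)^(−38) = 0.489081; PV = 67,500 × 0.489081 = 33,012.9839

R$33,013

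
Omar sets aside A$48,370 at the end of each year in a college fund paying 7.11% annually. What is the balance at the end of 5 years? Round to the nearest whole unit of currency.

A$278,774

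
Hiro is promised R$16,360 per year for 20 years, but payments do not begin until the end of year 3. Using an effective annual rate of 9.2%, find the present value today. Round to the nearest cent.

PV at t=2 (ordinary 20-year annuity): 16360 × a(20|0.092) = 16360 × 8.999919 = 147,238.6769
PV₀ = 147,238.6769 / (1+0.092)^2 = 147,238.6769 / 1.192464 = 123,474.3162

R$123,474.32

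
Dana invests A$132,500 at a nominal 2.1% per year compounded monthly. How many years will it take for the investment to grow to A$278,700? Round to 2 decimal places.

Periodic rate i = 0.021/12 = 0.00175.
n = ln(278700/132500) / ln(1+0.00175) = ln(2.10340) / 0.001748 = 425.2593 months
= 425.2593/12 years

35.44 years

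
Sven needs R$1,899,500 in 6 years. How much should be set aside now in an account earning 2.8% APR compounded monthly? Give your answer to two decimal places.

With 12 periods per year: i = 0.00233333, n = 72.
Discount factor = (1+0.00233333)^(−72) = 0.845519; PV = 1,899,500 × 0.845519 = 1,606,063.8779

R$1,606,063.88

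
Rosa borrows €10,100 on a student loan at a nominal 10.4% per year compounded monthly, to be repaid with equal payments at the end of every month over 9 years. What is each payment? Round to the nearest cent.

€144.39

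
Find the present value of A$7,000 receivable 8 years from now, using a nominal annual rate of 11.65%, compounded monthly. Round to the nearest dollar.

A$2,769

Periodic rate i = 0.1165/12 = 0.00970833; n = 8 × 12 = 96 periods.
PV = 7,000 / (1 + 0.00970833)^96 = 7,000 / 2.528193 = 2,768.7755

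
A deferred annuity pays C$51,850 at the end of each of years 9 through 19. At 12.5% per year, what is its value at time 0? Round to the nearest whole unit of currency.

C$117,413

PV at t=8 (ordinary 11-year annuity): 51850 × a(11|0.125) = 51850 × 5.810161 = 301,256.8337
PV₀ = 301,256.8337 / (1+0.125)^8 = 301,256.8337 / 2.565785 = 117,413.1468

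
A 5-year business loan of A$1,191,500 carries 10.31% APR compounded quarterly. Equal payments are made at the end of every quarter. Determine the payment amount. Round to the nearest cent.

Periodic rate i = 0.1031/4 = 0.025775; n = 5 × 4 = 20 periods.
PMT = 1.1915e+06 / ( [1 − (1+0.025775)^(−20)] / 0.025775 ) = 1.1915e+06 / 15.475642 = 76,991.9572

A$76,991.96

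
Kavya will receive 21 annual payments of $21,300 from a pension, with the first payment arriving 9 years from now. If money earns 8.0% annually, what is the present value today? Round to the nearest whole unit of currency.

$115,271

PV at t=8 (ordinary 21-year annuity): 21300 × a(21|0.08) = 21300 × 10.016803 = 213,357.9072
Discount back 8 years: 213,357.9072 × (1+0.08)^(−8) = 213,357.9072 × 0.540269 = 115,270.6385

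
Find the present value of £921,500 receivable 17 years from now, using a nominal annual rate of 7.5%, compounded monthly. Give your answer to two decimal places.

£258,519.37

Periodic rate i = 0.075/12 = 0.00625; n = 17 × 12 = 204 periods.
PV = 921,500 / (1 + 0.00625)^204 = 921,500 / 3.564530 = 258,519.3712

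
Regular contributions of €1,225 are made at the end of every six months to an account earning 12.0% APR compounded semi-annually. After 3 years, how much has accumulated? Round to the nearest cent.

€8,544.77

i = 0.12/2 = 0.06 per half-year; n = 3·2 = 6.
FV = PMT · [(1+i)^n − 1] / i = 1225 · 6.975319 = 8,544.7652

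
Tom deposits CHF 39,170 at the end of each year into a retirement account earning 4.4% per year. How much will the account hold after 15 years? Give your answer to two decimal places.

FV = PMT · [(1+i)^n − 1] / i = 39170 · 20.629286 = 808,049.1295

CHF 808,049.13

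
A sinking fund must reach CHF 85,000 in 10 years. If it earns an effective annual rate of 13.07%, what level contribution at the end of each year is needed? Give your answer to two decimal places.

CHF 4,598.96

PMT = 85000 / ( [(1+0.1307)^10 − 1] / 0.1307 ) = 85000 / 18.482436 = 4,598.9608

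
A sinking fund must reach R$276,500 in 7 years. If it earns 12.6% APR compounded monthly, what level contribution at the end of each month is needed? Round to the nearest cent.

R$2,066.89

Periodic rate i = 0.126/12 = 0.0105; n = 7 × 12 = 84 periods.
FV-annuity factor = 133.775572; PMT = 276500 / 133.775572 = 2,066.8946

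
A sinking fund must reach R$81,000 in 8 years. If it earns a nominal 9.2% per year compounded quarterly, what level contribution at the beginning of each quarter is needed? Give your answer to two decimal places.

R$1,701.60

i = 0.092/4 = 0.023 per quarter; n = 8·4 = 32.
FV-annuity factor × (1+i) = 47.602326; PMT = 81000 / 47.602326 = 1,701.5975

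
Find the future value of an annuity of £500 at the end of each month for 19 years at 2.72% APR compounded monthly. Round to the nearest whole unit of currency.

£149,046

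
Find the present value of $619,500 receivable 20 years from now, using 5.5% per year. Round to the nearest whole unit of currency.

PV = FV·(1+i)^(−n) = 619,500 × 0.342729 = 212,320.5928

$212,321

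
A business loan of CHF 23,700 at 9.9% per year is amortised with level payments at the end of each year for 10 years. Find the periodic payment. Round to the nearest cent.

PMT = 23700 / ( [1 − (1+0.099)^(−10)] / 0.099 ) = 23700 / 6.171052 = 3,840.5119

CHF 3,840.51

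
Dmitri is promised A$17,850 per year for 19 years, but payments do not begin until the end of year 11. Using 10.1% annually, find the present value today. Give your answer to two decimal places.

Value one period before first payment (t=10): 17850 × [1 − (1+0.101)^(−19)] / 0.101 = 17850 × 8.309809 = 148,330.0936
PV₀ = 148,330.0936 / (1+0.101)^10 = 148,330.0936 / 2.617419 = 56,670.3743

A$56,670.37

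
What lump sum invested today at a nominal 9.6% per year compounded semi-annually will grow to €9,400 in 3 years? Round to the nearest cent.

i = 0.096/2 = 0.048 per half-year; n = 3·2 = 6.
Discount factor = (1+0.048)^(−6) = 0.754801; PV = 9,400 × 0.754801 = 7,095.1267

€7,095.13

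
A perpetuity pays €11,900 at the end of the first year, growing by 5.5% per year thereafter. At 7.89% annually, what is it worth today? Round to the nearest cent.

€497,907.95

PV = D₁/(r − g) = 11900/(0.0789 − 0.055) = 497,907.9498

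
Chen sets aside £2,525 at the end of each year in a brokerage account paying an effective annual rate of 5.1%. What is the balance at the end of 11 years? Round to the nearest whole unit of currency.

£36,060

FV = 2525 × [(1+0.051)^11 − 1] / 0.051 = 2525 × 14.281231 = 36,060.1075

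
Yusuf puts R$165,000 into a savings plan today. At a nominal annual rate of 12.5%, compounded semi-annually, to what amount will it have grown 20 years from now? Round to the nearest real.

R$1,864,840

i = 0.125/2 = 0.0625 per half-year; n = 20·2 = 40.
165,000 × (1+0.0625)^40 = 165,000 × 11.302058 = 1,864,839.6439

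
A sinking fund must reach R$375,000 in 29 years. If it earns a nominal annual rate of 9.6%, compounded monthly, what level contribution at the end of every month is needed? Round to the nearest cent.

i = 0.096/12 = 0.008 per month; n = 29·12 = 348.
FV-annuity factor = 1875.668743; PMT = 375000 / 1875.668743 = 199.9287

R$199.93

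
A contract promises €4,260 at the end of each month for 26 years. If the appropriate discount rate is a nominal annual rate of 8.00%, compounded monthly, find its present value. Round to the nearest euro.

€558,617

Periodic rate i = 0.08/12 = 0.00666667; n = 26 × 12 = 312 periods.
Annuity factor a(312|0.00666667) = 131.130668; PV = 4260 × 131.130668 = 558,616.6451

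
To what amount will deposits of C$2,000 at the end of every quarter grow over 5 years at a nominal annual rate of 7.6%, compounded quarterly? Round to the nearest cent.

i = 0.076/4 = 0.019 per quarter; n = 5·4 = 20.
FV = 2000 × [(1+0.019)^20 − 1] / 0.019 = 2000 × 24.056892 = 48,113.7842

C$48,113.78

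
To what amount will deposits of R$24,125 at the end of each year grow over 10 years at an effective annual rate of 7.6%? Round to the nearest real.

FV = 24125 × [(1+0.076)^10 − 1] / 0.076 = 24125 × 14.214268 = 342,919.2272

R$342,919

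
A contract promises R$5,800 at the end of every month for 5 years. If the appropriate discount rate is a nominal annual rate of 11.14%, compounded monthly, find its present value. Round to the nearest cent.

R$265,904.93

i = 0.1114/12 = 0.00928333 per month; n = 5·12 = 60.
Annuity factor a(60|0.00928333) = 45.845677; PV = 5800 × 45.845677 = 265,904.9264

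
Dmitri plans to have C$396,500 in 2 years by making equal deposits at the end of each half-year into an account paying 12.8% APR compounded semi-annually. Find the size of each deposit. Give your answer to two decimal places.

i = 0.128/2 = 0.064 per half-year; n = 2·2 = 4.
FV-annuity factor = 4.400646; PMT = 396500 / 4.400646 = 90,100.4050

C$90,100.41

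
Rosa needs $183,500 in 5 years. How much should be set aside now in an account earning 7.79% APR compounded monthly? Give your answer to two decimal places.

$124,458.64

With 12 periods per year: i = 0.00649167, n = 60.
PV = 183,500 / (1 + 0.00649167)^60 = 183,500 / 1.474385 = 124,458.6428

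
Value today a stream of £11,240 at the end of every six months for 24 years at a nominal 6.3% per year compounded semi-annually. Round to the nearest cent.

With 2 periods per year: i = 0.0315, n = 48.
Annuity factor a(48|0.0315) = 24.581855; PV = 11240 × 24.581855 = 276,300.0495

£276,300.05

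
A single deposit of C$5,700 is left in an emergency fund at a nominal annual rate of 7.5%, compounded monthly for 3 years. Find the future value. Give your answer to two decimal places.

With 12 periods per year: i = 0.00625, n = 36.
FV = PV·(1+i)^n = 5,700 × 1.251446 = 7,133.2430

C$7,133.24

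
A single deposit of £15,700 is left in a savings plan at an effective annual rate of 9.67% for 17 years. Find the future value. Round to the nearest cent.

15,700 × (1+0.0967)^17 = 15,700 × 4.802787 = 75,403.7581

£75,403.76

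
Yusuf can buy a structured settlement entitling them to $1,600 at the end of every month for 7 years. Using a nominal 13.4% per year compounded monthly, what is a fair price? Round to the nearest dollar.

$86,909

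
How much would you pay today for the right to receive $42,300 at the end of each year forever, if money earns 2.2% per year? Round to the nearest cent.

$1,922,727.27

PV = PMT / i = 42300 / 0.022 = 1,922,727.2727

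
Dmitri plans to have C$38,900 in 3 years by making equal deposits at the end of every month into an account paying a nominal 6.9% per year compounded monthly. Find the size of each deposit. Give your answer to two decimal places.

C$975.67

Periodic rate i = 0.069/12 = 0.00575; n = 3 × 12 = 36 periods.
PMT = 38900 / ( [(1+0.00575)^36 − 1] / 0.00575 ) = 38900 / 39.870189 = 975.6663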